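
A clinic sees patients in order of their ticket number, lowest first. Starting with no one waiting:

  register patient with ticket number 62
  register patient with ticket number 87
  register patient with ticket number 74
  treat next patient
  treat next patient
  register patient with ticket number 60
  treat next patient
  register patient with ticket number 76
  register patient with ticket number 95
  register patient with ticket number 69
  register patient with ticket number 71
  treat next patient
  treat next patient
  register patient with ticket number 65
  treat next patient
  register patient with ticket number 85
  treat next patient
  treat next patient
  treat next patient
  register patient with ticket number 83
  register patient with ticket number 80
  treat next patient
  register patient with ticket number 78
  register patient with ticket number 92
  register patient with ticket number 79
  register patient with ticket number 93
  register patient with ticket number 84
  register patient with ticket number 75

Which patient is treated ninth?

insert 62 → {62}
insert 87 → {62, 87}
insert 74 → {62, 74, 87}
treat next patient → 62; now {74, 87}
treat next patient → 74; now {87}
insert 60 → {60, 87}
treat next patient → 60; now {87}
insert 76 → {76, 87}
insert 95 → {76, 87, 95}
insert 69 → {69, 76, 87, 95}
insert 71 → {69, 71, 76, 87, 95}
treat next patient → 69; now {71, 76, 87, 95}
treat next patient → 71; now {76, 87, 95}
insert 65 → {65, 76, 87, 95}
treat next patient → 65; now {76, 87, 95}
insert 85 → {76, 85, 87, 95}
treat next patient → 76; now {85, 87, 95}
treat next patient → 85; now {87, 95}
treat next patient → 87; now {95}
insert 83 → {83, 95}
insert 80 → {80, 83, 95}
treat next patient → 80; now {83, 95}
insert 78 → {78, 83, 95}
insert 92 → {78, 83, 92, 95}
insert 79 → {78, 79, 83, 92, 95}
insert 93 → {78, 79, 83, 92, 93, 95}
insert 84 → {78, 79, 83, 84, 92, 93, 95}
insert 75 → {75, 78, 79, 83, 84, 92, 93, 95}

87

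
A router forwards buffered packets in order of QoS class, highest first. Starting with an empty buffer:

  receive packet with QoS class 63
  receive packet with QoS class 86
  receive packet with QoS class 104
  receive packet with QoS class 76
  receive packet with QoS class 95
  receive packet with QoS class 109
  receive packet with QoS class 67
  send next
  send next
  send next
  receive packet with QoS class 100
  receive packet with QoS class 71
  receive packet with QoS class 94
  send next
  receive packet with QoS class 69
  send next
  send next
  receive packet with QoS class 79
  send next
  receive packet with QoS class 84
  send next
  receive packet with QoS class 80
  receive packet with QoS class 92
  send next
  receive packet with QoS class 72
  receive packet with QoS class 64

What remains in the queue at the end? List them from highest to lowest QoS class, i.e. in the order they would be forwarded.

[80, 76, 72, 71, 69, 67, 64, 63]

insert 63 → {63}
insert 86 → {86, 63}
insert 104 → {104, 86, 63}
insert 76 → {104, 86, 76, 63}
insert 95 → {104, 95, 86, 76, 63}
insert 109 → {109, 104, 95, 86, 76, 63}
insert 67 → {109, 104, 95, 86, 76, 67, 63}
send next → 109; now {104, 95, 86, 76, 67, 63}
send next → 104; now {95, 86, 76, 67, 63}
send next → 95; now {86, 76, 67, 63}
insert 100 → {100, 86, 76, 67, 63}
insert 71 → {100, 86, 76, 71, 67, 63}
insert 94 → {100, 94, 86, 76, 71, 67, 63}
send next → 100; now {94, 86, 76, 71, 67, 63}
insert 69 → {94, 86, 76, 71, 69, 67, 63}
send next → 94; now {86, 76, 71, 69, 67, 63}
send next → 86; now {76, 71, 69, 67, 63}
insert 79 → {79, 76, 71, 69, 67, 63}
send next → 79; now {76, 71, 69, 67, 63}
insert 84 → {84, 76, 71, 69, 67, 63}
send next → 84; now {76, 71, 69, 67, 63}
insert 80 → {80, 76, 71, 69, 67, 63}
insert 92 → {92, 80, 76, 71, 69, 67, 63}
send next → 92; now {80, 76, 71, 69, 67, 63}
insert 72 → {80, 76, 72, 71, 69, 67, 63}
insert 64 → {80, 76, 72, 71, 69, 67, 64, 63}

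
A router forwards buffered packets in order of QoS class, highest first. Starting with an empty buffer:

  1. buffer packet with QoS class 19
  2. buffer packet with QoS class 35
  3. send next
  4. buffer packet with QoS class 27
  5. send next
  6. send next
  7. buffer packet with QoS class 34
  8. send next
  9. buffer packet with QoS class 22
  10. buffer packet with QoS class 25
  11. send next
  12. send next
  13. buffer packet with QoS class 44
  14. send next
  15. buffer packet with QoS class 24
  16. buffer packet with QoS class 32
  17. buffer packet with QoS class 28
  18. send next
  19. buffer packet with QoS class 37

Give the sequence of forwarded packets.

insert 19 → {19}
insert 35 → {35, 19}
send next → 35; now {19}
insert 27 → {27, 19}
send next → 27; now {19}
send next → 19; now {}
insert 34 → {34}
send next → 34; now {}
insert 22 → {22}
insert 25 → {25, 22}
send next → 25; now {22}
send next → 22; now {}
insert 44 → {44}
send next → 44; now {}
insert 24 → {24}
insert 32 → {32, 24}
insert 28 → {32, 28, 24}
send next → 32; now {28, 24}
insert 37 → {37, 28, 24}

35 → 27 → 19 → 34 → 25 → 22 → 44 → 32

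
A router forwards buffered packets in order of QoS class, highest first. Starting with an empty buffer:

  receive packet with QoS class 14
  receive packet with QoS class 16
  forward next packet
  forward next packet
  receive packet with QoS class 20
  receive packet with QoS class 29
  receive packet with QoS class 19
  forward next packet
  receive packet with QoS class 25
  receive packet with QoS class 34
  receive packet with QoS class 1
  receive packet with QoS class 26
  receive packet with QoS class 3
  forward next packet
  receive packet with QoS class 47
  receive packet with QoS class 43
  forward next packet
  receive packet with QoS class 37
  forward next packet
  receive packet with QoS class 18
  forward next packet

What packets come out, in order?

insert 14 → {14}
insert 16 → {16, 14}
forward next packet → 16; now {14}
forward next packet → 14; now {}
insert 20 → {20}
insert 29 → {29, 20}
insert 19 → {29, 20, 19}
forward next packet → 29; now {20, 19}
insert 25 → {25, 20, 19}
insert 34 → {34, 25, 20, 19}
insert 1 → {34, 25, 20, 19, 1}
insert 26 → {34, 26, 25, 20, 19, 1}
insert 3 → {34, 26, 25, 20, 19, 3, 1}
forward next packet → 34; now {26, 25, 20, 19, 3, 1}
insert 47 → {47, 26, 25, 20, 19, 3, 1}
insert 43 → {47, 43, 26, 25, 20, 19, 3, 1}
forward next packet → 47; now {43, 26, 25, 20, 19, 3, 1}
insert 37 → {43, 37, 26, 25, 20, 19, 3, 1}
forward next packet → 43; now {37, 26, 25, 20, 19, 3, 1}
insert 18 → {37, 26, 25, 20, 19, 18, 3, 1}
forward next packet → 37; now {26, 25, 20, 19, 18, 3, 1}

[16, 14, 29, 34, 47, 43, 37]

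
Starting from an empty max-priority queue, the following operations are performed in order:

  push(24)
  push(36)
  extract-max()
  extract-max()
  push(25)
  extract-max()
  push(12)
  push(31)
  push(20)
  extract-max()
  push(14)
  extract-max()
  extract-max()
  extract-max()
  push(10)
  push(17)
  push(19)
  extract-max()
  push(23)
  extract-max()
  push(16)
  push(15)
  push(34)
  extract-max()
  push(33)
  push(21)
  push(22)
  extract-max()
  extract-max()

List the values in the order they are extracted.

insert 24 → {24}
insert 36 → {36, 24}
extract-max → 36; now {24}
extract-max → 24; now {}
insert 25 → {25}
extract-max → 25; now {}
insert 12 → {12}
insert 31 → {31, 12}
insert 20 → {31, 20, 12}
extract-max → 31; now {20, 12}
insert 14 → {20, 14, 12}
extract-max → 20; now {14, 12}
extract-max → 14; now {12}
extract-max → 12; now {}
insert 10 → {10}
insert 17 → {17, 10}
insert 19 → {19, 17, 10}
extract-max → 19; now {17, 10}
insert 23 → {23, 17, 10}
extract-max → 23; now {17, 10}
insert 16 → {17, 16, 10}
insert 15 → {17, 16, 15, 10}
insert 34 → {34, 17, 16, 15, 10}
extract-max → 34; now {17, 16, 15, 10}
insert 33 → {33, 17, 16, 15, 10}
insert 21 → {33, 21, 17, 16, 15, 10}
insert 22 → {33, 22, 21, 17, 16, 15, 10}
extract-max → 33; now {22, 21, 17, 16, 15, 10}
extract-max → 22; now {21, 17, 16, 15, 10}

36 → 24 → 25 → 31 → 20 → 14 → 12 → 19 → 23 → 34 → 33 → 22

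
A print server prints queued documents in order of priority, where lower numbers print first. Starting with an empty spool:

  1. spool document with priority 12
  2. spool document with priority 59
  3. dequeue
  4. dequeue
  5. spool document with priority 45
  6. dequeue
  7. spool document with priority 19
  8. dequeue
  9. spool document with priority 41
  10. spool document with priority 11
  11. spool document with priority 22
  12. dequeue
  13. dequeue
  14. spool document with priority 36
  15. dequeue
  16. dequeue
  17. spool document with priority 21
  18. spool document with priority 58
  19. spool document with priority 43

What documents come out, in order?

insert 12 → {12}
insert 59 → {12, 59}
dequeue → 12; now {59}
dequeue → 59; now {}
insert 45 → {45}
dequeue → 45; now {}
insert 19 → {19}
dequeue → 19; now {}
insert 41 → {41}
insert 11 → {11, 41}
insert 22 → {11, 22, 41}
dequeue → 11; now {22, 41}
dequeue → 22; now {41}
insert 36 → {36, 41}
dequeue → 36; now {41}
dequeue → 41; now {}
insert 21 → {21}
insert 58 → {21, 58}
insert 43 → {21, 43, 58}

12, 59, 45, 19, 11, 22, 36, 41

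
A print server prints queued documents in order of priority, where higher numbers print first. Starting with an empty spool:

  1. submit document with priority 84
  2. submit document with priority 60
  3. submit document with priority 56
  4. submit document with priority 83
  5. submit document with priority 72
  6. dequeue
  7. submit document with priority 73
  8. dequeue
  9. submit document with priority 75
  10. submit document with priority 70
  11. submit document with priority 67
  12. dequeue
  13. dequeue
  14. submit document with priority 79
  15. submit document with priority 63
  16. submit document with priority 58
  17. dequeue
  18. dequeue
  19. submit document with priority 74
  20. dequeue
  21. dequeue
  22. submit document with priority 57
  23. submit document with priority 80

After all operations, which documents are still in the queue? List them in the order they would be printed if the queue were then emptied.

[80, 67, 63, 60, 58, 57, 56]

insert 84 → {84}
insert 60 → {84, 60}
insert 56 → {84, 60, 56}
insert 83 → {84, 83, 60, 56}
insert 72 → {84, 83, 72, 60, 56}
dequeue → 84; now {83, 72, 60, 56}
insert 73 → {83, 73, 72, 60, 56}
dequeue → 83; now {73, 72, 60, 56}
insert 75 → {75, 73, 72, 60, 56}
insert 70 → {75, 73, 72, 70, 60, 56}
insert 67 → {75, 73, 72, 70, 67, 60, 56}
dequeue → 75; now {73, 72, 70, 67, 60, 56}
dequeue → 73; now {72, 70, 67, 60, 56}
insert 79 → {79, 72, 70, 67, 60, 56}
insert 63 → {79, 72, 70, 67, 63, 60, 56}
insert 58 → {79, 72, 70, 67, 63, 60, 58, 56}
dequeue → 79; now {72, 70, 67, 63, 60, 58, 56}
dequeue → 72; now {70, 67, 63, 60, 58, 56}
insert 74 → {74, 70, 67, 63, 60, 58, 56}
dequeue → 74; now {70, 67, 63, 60, 58, 56}
dequeue → 70; now {67, 63, 60, 58, 56}
insert 57 → {67, 63, 60, 58, 57, 56}
insert 80 → {80, 67, 63, 60, 58, 57, 56}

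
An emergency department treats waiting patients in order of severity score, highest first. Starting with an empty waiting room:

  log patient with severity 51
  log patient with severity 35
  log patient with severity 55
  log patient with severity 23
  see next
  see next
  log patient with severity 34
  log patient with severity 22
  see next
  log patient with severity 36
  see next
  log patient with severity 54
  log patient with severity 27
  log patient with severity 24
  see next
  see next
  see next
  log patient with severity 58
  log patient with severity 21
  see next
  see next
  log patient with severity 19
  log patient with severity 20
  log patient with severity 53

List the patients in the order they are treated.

insert 51 → {51}
insert 35 → {51, 35}
insert 55 → {55, 51, 35}
insert 23 → {55, 51, 35, 23}
see next → 55; now {51, 35, 23}
see next → 51; now {35, 23}
insert 34 → {35, 34, 23}
insert 22 → {35, 34, 23, 22}
see next → 35; now {34, 23, 22}
insert 36 → {36, 34, 23, 22}
see next → 36; now {34, 23, 22}
insert 54 → {54, 34, 23, 22}
insert 27 → {54, 34, 27, 23, 22}
insert 24 → {54, 34, 27, 24, 23, 22}
see next → 54; now {34, 27, 24, 23, 22}
see next → 34; now {27, 24, 23, 22}
see next → 27; now {24, 23, 22}
insert 58 → {58, 24, 23, 22}
insert 21 → {58, 24, 23, 22, 21}
see next → 58; now {24, 23, 22, 21}
see next → 24; now {23, 22, 21}
insert 19 → {23, 22, 21, 19}
insert 20 → {23, 22, 21, 20, 19}
insert 53 → {53, 23, 22, 21, 20, 19}

[55, 51, 35, 36, 54, 34, 27, 58, 24]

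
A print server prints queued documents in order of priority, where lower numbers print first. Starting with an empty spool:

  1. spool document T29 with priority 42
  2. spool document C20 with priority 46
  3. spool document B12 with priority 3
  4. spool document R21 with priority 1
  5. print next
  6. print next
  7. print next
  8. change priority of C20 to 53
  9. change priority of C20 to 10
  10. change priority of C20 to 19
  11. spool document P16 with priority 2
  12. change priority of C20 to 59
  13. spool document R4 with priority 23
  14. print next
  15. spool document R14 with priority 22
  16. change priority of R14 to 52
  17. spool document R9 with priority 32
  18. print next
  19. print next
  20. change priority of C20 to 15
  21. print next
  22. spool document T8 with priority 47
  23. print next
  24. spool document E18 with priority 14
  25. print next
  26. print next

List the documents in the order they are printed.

R21, B12, T29, P16, R4, R9, C20, T8, E18, R14

add T29 (priority 42) → {T29:42}
add C20 (priority 46) → {T29:42, C20:46}
add B12 (priority 3) → {B12:3, T29:42, C20:46}
add R21 (priority 1) → {R21:1, B12:3, T29:42, C20:46}
print next → R21; now {B12:3, T29:42, C20:46}
print next → B12; now {T29:42, C20:46}
print next → T29; now {C20:46}
update C20 to priority 53 → {C20:53}
update C20 to priority 10 → {C20:10}
update C20 to priority 19 → {C20:19}
add P16 (priority 2) → {P16:2, C20:19}
update C20 to priority 59 → {P16:2, C20:59}
add R4 (priority 23) → {P16:2, R4:23, C20:59}
print next → P16; now {R4:23, C20:59}
add R14 (priority 22) → {R14:22, R4:23, C20:59}
update R14 to priority 52 → {R4:23, R14:52, C20:59}
add R9 (priority 32) → {R4:23, R9:32, R14:52, C20:59}
print next → R4; now {R9:32, R14:52, C20:59}
print next → R9; now {R14:52, C20:59}
update C20 to priority 15 → {C20:15, R14:52}
print next → C20; now {R14:52}
add T8 (priority 47) → {T8:47, R14:52}
print next → T8; now {R14:52}
add E18 (priority 14) → {E18:14, R14:52}
print next → E18; now {R14:52}
print next → R14; now {}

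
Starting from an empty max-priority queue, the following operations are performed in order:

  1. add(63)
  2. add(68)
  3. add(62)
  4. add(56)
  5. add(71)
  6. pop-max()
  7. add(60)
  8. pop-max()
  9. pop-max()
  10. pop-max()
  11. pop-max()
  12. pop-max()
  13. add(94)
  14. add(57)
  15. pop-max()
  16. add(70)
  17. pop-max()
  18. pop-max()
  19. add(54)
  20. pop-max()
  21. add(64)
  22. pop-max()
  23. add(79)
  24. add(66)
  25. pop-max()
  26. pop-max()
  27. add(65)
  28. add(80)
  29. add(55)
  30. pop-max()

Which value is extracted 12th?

insert 63 → {63}
insert 68 → {68, 63}
insert 62 → {68, 63, 62}
insert 56 → {68, 63, 62, 56}
insert 71 → {71, 68, 63, 62, 56}
pop-max → 71; now {68, 63, 62, 56}
insert 60 → {68, 63, 62, 60, 56}
pop-max → 68; now {63, 62, 60, 56}
pop-max → 63; now {62, 60, 56}
pop-max → 62; now {60, 56}
pop-max → 60; now {56}
pop-max → 56; now {}
insert 94 → {94}
insert 57 → {94, 57}
pop-max → 94; now {57}
insert 70 → {70, 57}
pop-max → 70; now {57}
pop-max → 57; now {}
insert 54 → {54}
pop-max → 54; now {}
insert 64 → {64}
pop-max → 64; now {}
insert 79 → {79}
insert 66 → {79, 66}
pop-max → 79; now {66}
pop-max → 66; now {}
insert 65 → {65}
insert 80 → {80, 65}
insert 55 → {80, 65, 55}
pop-max → 80; now {65, 55}

79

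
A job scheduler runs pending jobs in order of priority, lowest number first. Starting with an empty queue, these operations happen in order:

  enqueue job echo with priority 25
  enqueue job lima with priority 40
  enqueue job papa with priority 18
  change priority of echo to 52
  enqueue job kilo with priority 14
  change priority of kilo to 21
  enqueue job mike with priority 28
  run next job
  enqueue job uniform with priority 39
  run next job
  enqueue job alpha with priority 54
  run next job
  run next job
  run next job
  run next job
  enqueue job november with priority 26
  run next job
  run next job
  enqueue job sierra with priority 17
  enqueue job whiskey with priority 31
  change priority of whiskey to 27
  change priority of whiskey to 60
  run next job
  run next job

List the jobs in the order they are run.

[papa, kilo, mike, uniform, lima, echo, november, alpha, sierra, whiskey]

add echo (priority 25) → {echo:25}
add lima (priority 40) → {echo:25, lima:40}
add papa (priority 18) → {papa:18, echo:25, lima:40}
update echo to priority 52 → {papa:18, lima:40, echo:52}
add kilo (priority 14) → {kilo:14, papa:18, lima:40, echo:52}
update kilo to priority 21 → {papa:18, kilo:21, lima:40, echo:52}
add mike (priority 28) → {papa:18, kilo:21, mike:28, lima:40, echo:52}
run next job → papa; now {kilo:21, mike:28, lima:40, echo:52}
add uniform (priority 39) → {kilo:21, mike:28, uniform:39, lima:40, echo:52}
run next job → kilo; now {mike:28, uniform:39, lima:40, echo:52}
add alpha (priority 54) → {mike:28, uniform:39, lima:40, echo:52, alpha:54}
run next job → mike; now {uniform:39, lima:40, echo:52, alpha:54}
run next job → uniform; now {lima:40, echo:52, alpha:54}
run next job → lima; now {echo:52, alpha:54}
run next job → echo; now {alpha:54}
add november (priority 26) → {november:26, alpha:54}
run next job → november; now {alpha:54}
run next job → alpha; now {}
add sierra (priority 17) → {sierra:17}
add whiskey (priority 31) → {sierra:17, whiskey:31}
update whiskey to priority 27 → {sierra:17, whiskey:27}
update whiskey to priority 60 → {sierra:17, whiskey:60}
run next job → sierra; now {whiskey:60}
run next job → whiskey; now {}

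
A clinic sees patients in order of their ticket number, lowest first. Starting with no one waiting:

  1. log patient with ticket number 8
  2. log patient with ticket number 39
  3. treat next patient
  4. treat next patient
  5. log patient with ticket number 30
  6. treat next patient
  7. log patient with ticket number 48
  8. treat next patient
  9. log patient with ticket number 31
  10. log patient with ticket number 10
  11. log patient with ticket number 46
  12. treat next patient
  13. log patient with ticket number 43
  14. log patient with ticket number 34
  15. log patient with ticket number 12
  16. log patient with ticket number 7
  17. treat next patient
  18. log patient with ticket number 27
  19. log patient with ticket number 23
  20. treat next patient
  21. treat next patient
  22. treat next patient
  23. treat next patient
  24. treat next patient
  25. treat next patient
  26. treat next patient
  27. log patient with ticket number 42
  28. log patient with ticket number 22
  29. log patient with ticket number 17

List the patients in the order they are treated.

8 → 39 → 30 → 48 → 10 → 7 → 12 → 23 → 27 → 31 → 34 → 43 → 46

insert 8 → {8}
insert 39 → {8, 39}
treat next patient → 8; now {39}
treat next patient → 39; now {}
insert 30 → {30}
treat next patient → 30; now {}
insert 48 → {48}
treat next patient → 48; now {}
insert 31 → {31}
insert 10 → {10, 31}
insert 46 → {10, 31, 46}
treat next patient → 10; now {31, 46}
insert 43 → {31, 43, 46}
insert 34 → {31, 34, 43, 46}
insert 12 → {12, 31, 34, 43, 46}
insert 7 → {7, 12, 31, 34, 43, 46}
treat next patient → 7; now {12, 31, 34, 43, 46}
insert 27 → {12, 27, 31, 34, 43, 46}
insert 23 → {12, 23, 27, 31, 34, 43, 46}
treat next patient → 12; now {23, 27, 31, 34, 43, 46}
treat next patient → 23; now {27, 31, 34, 43, 46}
treat next patient → 27; now {31, 34, 43, 46}
treat next patient → 31; now {34, 43, 46}
treat next patient → 34; now {43, 46}
treat next patient → 43; now {46}
treat next patient → 46; now {}
insert 42 → {42}
insert 22 → {22, 42}
insert 17 → {17, 22, 42}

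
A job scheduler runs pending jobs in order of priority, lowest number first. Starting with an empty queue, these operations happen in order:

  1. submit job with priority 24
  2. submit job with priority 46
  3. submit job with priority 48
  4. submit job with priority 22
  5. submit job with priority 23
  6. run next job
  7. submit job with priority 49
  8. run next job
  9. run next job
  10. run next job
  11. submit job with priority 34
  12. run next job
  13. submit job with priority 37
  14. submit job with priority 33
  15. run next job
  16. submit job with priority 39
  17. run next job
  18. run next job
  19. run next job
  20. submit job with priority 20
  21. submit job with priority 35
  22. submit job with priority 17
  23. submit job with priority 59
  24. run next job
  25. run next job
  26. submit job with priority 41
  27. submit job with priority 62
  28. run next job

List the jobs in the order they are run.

insert 24 → {24}
insert 46 → {24, 46}
insert 48 → {24, 46, 48}
insert 22 → {22, 24, 46, 48}
insert 23 → {22, 23, 24, 46, 48}
run next job → 22; now {23, 24, 46, 48}
insert 49 → {23, 24, 46, 48, 49}
run next job → 23; now {24, 46, 48, 49}
run next job → 24; now {46, 48, 49}
run next job → 46; now {48, 49}
insert 34 → {34, 48, 49}
run next job → 34; now {48, 49}
insert 37 → {37, 48, 49}
insert 33 → {33, 37, 48, 49}
run next job → 33; now {37, 48, 49}
insert 39 → {37, 39, 48, 49}
run next job → 37; now {39, 48, 49}
run next job → 39; now {48, 49}
run next job → 48; now {49}
insert 20 → {20, 49}
insert 35 → {20, 35, 49}
insert 17 → {17, 20, 35, 49}
insert 59 → {17, 20, 35, 49, 59}
run next job → 17; now {20, 35, 49, 59}
run next job → 20; now {35, 49, 59}
insert 41 → {35, 41, 49, 59}
insert 62 → {35, 41, 49, 59, 62}
run next job → 35; now {41, 49, 59, 62}

22, 23, 24, 46, 34, 33, 37, 39, 48, 17, 20, 35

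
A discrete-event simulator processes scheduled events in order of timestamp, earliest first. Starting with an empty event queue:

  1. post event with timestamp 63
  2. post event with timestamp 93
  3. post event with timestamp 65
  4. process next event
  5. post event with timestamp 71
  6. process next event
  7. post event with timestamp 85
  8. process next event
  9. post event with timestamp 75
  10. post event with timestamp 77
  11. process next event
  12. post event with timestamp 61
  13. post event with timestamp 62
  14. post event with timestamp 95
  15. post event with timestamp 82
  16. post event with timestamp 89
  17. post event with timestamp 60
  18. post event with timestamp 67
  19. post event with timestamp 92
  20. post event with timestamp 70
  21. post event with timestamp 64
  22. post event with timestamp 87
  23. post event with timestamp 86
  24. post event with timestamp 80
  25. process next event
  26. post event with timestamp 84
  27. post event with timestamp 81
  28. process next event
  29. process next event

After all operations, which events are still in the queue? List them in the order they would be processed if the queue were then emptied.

insert 63 → {63}
insert 93 → {63, 93}
insert 65 → {63, 65, 93}
process next event → 63; now {65, 93}
insert 71 → {65, 71, 93}
process next event → 65; now {71, 93}
insert 85 → {71, 85, 93}
process next event → 71; now {85, 93}
insert 75 → {75, 85, 93}
insert 77 → {75, 77, 85, 93}
process next event → 75; now {77, 85, 93}
insert 61 → {61, 77, 85, 93}
insert 62 → {61, 62, 77, 85, 93}
insert 95 → {61, 62, 77, 85, 93, 95}
insert 82 → {61, 62, 77, 82, 85, 93, 95}
insert 89 → {61, 62, 77, 82, 85, 89, 93, 95}
insert 60 → {60, 61, 62, 77, 82, 85, 89, 93, 95}
insert 67 → {60, 61, 62, 67, 77, 82, 85, 89, 93, 95}
insert 92 → {60, 61, 62, 67, 77, 82, 85, 89, 92, 93, 95}
insert 70 → {60, 61, 62, 67, 70, 77, 82, 85, 89, 92, 93, 95}
insert 64 → {60, 61, 62, 64, 67, 70, 77, 82, 85, 89, 92, 93, 95}
insert 87 → {60, 61, 62, 64, 67, 70, 77, 82, 85, 87, 89, 92, 93, 95}
insert 86 → {60, 61, 62, 64, 67, 70, 77, 82, 85, 86, 87, 89, 92, 93, 95}
insert 80 → {60, 61, 62, 64, 67, 70, 77, 80, 82, 85, 86, 87, 89, 92, 93, 95}
process next event → 60; now {61, 62, 64, 67, 70, 77, 80, 82, 85, 86, 87, 89, 92, 93, 95}
insert 84 → {61, 62, 64, 67, 70, 77, 80, 82, 84, 85, 86, 87, 89, 92, 93, 95}
insert 81 → {61, 62, 64, 67, 70, 77, 80, 81, 82, 84, 85, 86, 87, 89, 92, 93, 95}
process next event → 61; now {62, 64, 67, 70, 77, 80, 81, 82, 84, 85, 86, 87, 89, 92, 93, 95}
process next event → 62; now {64, 67, 70, 77, 80, 81, 82, 84, 85, 86, 87, 89, 92, 93, 95}

64 → 67 → 70 → 77 → 80 → 81 → 82 → 84 → 85 → 86 → 87 → 89 → 92 → 93 → 95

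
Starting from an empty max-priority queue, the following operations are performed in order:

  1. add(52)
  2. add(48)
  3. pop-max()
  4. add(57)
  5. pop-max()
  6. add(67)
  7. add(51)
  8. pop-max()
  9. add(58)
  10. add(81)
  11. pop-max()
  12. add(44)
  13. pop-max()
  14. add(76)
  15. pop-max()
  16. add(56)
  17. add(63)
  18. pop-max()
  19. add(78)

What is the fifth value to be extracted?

58

insert 52 → {52}
insert 48 → {52, 48}
pop-max → 52; now {48}
insert 57 → {57, 48}
pop-max → 57; now {48}
insert 67 → {67, 48}
insert 51 → {67, 51, 48}
pop-max → 67; now {51, 48}
insert 58 → {58, 51, 48}
insert 81 → {81, 58, 51, 48}
pop-max → 81; now {58, 51, 48}
insert 44 → {58, 51, 48, 44}
pop-max → 58; now {51, 48, 44}
insert 76 → {76, 51, 48, 44}
pop-max → 76; now {51, 48, 44}
insert 56 → {56, 51, 48, 44}
insert 63 → {63, 56, 51, 48, 44}
pop-max → 63; now {56, 51, 48, 44}
insert 78 → {78, 56, 51, 48, 44}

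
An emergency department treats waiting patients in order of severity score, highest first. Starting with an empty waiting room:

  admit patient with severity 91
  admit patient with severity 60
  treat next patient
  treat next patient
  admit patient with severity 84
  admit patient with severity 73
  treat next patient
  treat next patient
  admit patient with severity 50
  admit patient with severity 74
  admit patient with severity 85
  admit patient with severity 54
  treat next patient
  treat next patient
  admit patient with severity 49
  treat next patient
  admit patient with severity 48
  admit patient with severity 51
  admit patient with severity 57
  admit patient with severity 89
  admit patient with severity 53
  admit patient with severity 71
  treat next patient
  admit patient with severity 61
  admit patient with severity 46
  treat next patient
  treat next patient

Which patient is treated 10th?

insert 91 → {91}
insert 60 → {91, 60}
treat next patient → 91; now {60}
treat next patient → 60; now {}
insert 84 → {84}
insert 73 → {84, 73}
treat next patient → 84; now {73}
treat next patient → 73; now {}
insert 50 → {50}
insert 74 → {74, 50}
insert 85 → {85, 74, 50}
insert 54 → {85, 74, 54, 50}
treat next patient → 85; now {74, 54, 50}
treat next patient → 74; now {54, 50}
insert 49 → {54, 50, 49}
treat next patient → 54; now {50, 49}
insert 48 → {50, 49, 48}
insert 51 → {51, 50, 49, 48}
insert 57 → {57, 51, 50, 49, 48}
insert 89 → {89, 57, 51, 50, 49, 48}
insert 53 → {89, 57, 53, 51, 50, 49, 48}
insert 71 → {89, 71, 57, 53, 51, 50, 49, 48}
treat next patient → 89; now {71, 57, 53, 51, 50, 49, 48}
insert 61 → {71, 61, 57, 53, 51, 50, 49, 48}
insert 46 → {71, 61, 57, 53, 51, 50, 49, 48, 46}
treat next patient → 71; now {61, 57, 53, 51, 50, 49, 48, 46}
treat next patient → 61; now {57, 53, 51, 50, 49, 48, 46}

61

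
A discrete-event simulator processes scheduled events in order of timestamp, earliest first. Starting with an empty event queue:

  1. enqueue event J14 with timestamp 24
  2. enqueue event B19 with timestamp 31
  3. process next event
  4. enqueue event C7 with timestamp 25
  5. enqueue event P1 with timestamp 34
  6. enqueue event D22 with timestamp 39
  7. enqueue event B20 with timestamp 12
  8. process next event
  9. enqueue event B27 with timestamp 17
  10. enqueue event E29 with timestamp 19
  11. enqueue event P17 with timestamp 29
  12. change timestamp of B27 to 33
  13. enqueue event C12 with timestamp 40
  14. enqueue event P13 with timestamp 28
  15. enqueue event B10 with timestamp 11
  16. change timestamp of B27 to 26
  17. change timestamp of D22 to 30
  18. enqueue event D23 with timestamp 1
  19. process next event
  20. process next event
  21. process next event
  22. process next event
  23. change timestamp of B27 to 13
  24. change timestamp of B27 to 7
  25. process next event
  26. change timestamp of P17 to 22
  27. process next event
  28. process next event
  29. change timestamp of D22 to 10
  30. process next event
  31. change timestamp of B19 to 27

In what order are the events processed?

add J14 (timestamp 24) → {J14:24}
add B19 (timestamp 31) → {J14:24, B19:31}
process next event → J14; now {B19:31}
add C7 (timestamp 25) → {C7:25, B19:31}
add P1 (timestamp 34) → {C7:25, B19:31, P1:34}
add D22 (timestamp 39) → {C7:25, B19:31, P1:34, D22:39}
add B20 (timestamp 12) → {B20:12, C7:25, B19:31, P1:34, D22:39}
process next event → B20; now {C7:25, B19:31, P1:34, D22:39}
add B27 (timestamp 17) → {B27:17, C7:25, B19:31, P1:34, D22:39}
add E29 (timestamp 19) → {B27:17, E29:19, C7:25, B19:31, P1:34, D22:39}
add P17 (timestamp 29) → {B27:17, E29:19, C7:25, P17:29, B19:31, P1:34, D22:39}
update B27 to timestamp 33 → {E29:19, C7:25, P17:29, B19:31, B27:33, P1:34, D22:39}
add C12 (timestamp 40) → {E29:19, C7:25, P17:29, B19:31, B27:33, P1:34, D22:39, C12:40}
add P13 (timestamp 28) → {E29:19, C7:25, P13:28, P17:29, B19:31, B27:33, P1:34, D22:39, C12:40}
add B10 (timestamp 11) → {B10:11, E29:19, C7:25, P13:28, P17:29, B19:31, B27:33, P1:34, D22:39, C12:40}
update B27 to timestamp 26 → {B10:11, E29:19, C7:25, B27:26, P13:28, P17:29, B19:31, P1:34, D22:39, C12:40}
update D22 to timestamp 30 → {B10:11, E29:19, C7:25, B27:26, P13:28, P17:29, D22:30, B19:31, P1:34, C12:40}
add D23 (timestamp 1) → {D23:1, B10:11, E29:19, C7:25, B27:26, P13:28, P17:29, D22:30, B19:31, P1:34, C12:40}
process next event → D23; now {B10:11, E29:19, C7:25, B27:26, P13:28, P17:29, D22:30, B19:31, P1:34, C12:40}
process next event → B10; now {E29:19, C7:25, B27:26, P13:28, P17:29, D22:30, B19:31, P1:34, C12:40}
process next event → E29; now {C7:25, B27:26, P13:28, P17:29, D22:30, B19:31, P1:34, C12:40}
process next event → C7; now {B27:26, P13:28, P17:29, D22:30, B19:31, P1:34, C12:40}
update B27 to timestamp 13 → {B27:13, P13:28, P17:29, D22:30, B19:31, P1:34, C12:40}
update B27 to timestamp 7 → {B27:7, P13:28, P17:29, D22:30, B19:31, P1:34, C12:40}
process next event → B27; now {P13:28, P17:29, D22:30, B19:31, P1:34, C12:40}
update P17 to timestamp 22 → {P17:22, P13:28, D22:30, B19:31, P1:34, C12:40}
process next event → P17; now {P13:28, D22:30, B19:31, P1:34, C12:40}
process next event → P13; now {D22:30, B19:31, P1:34, C12:40}
update D22 to timestamp 10 → {D22:10, B19:31, P1:34, C12:40}
process next event → D22; now {B19:31, P1:34, C12:40}
update B19 to timestamp 27 → {B19:27, P1:34, C12:40}

J14, B20, D23, B10, E29, C7, B27, P17, P13, D22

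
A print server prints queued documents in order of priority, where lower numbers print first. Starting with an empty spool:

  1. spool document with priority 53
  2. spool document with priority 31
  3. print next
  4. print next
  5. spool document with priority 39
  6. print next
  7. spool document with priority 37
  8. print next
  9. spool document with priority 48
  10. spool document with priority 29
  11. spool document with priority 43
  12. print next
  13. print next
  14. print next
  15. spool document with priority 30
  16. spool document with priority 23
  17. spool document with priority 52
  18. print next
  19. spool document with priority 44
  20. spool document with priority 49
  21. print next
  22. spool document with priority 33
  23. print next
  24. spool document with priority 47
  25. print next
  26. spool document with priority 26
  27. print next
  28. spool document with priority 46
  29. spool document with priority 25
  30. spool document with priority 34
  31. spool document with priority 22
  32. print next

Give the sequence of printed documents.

insert 53 → {53}
insert 31 → {31, 53}
print next → 31; now {53}
print next → 53; now {}
insert 39 → {39}
print next → 39; now {}
insert 37 → {37}
print next → 37; now {}
insert 48 → {48}
insert 29 → {29, 48}
insert 43 → {29, 43, 48}
print next → 29; now {43, 48}
print next → 43; now {48}
print next → 48; now {}
insert 30 → {30}
insert 23 → {23, 30}
insert 52 → {23, 30, 52}
print next → 23; now {30, 52}
insert 44 → {30, 44, 52}
insert 49 → {30, 44, 49, 52}
print next → 30; now {44, 49, 52}
insert 33 → {33, 44, 49, 52}
print next → 33; now {44, 49, 52}
insert 47 → {44, 47, 49, 52}
print next → 44; now {47, 49, 52}
insert 26 → {26, 47, 49, 52}
print next → 26; now {47, 49, 52}
insert 46 → {46, 47, 49, 52}
insert 25 → {25, 46, 47, 49, 52}
insert 34 → {25, 34, 46, 47, 49, 52}
insert 22 → {22, 25, 34, 46, 47, 49, 52}
print next → 22; now {25, 34, 46, 47, 49, 52}

31 → 53 → 39 → 37 → 29 → 43 → 48 → 23 → 30 → 33 → 44 → 26 → 22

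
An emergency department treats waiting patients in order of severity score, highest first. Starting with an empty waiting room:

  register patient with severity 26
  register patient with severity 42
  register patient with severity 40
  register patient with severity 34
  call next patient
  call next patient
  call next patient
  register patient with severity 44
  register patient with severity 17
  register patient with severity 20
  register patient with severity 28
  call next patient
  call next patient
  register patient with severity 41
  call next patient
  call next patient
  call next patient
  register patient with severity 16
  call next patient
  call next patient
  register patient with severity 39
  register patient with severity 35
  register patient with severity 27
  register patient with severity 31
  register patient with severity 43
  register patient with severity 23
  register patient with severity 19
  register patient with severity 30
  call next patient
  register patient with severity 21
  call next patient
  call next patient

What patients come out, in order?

insert 26 → {26}
insert 42 → {42, 26}
insert 40 → {42, 40, 26}
insert 34 → {42, 40, 34, 26}
call next patient → 42; now {40, 34, 26}
call next patient → 40; now {34, 26}
call next patient → 34; now {26}
insert 44 → {44, 26}
insert 17 → {44, 26, 17}
insert 20 → {44, 26, 20, 17}
insert 28 → {44, 28, 26, 20, 17}
call next patient → 44; now {28, 26, 20, 17}
call next patient → 28; now {26, 20, 17}
insert 41 → {41, 26, 20, 17}
call next patient → 41; now {26, 20, 17}
call next patient → 26; now {20, 17}
call next patient → 20; now {17}
insert 16 → {17, 16}
call next patient → 17; now {16}
call next patient → 16; now {}
insert 39 → {39}
insert 35 → {39, 35}
insert 27 → {39, 35, 27}
insert 31 → {39, 35, 31, 27}
insert 43 → {43, 39, 35, 31, 27}
insert 23 → {43, 39, 35, 31, 27, 23}
insert 19 → {43, 39, 35, 31, 27, 23, 19}
insert 30 → {43, 39, 35, 31, 30, 27, 23, 19}
call next patient → 43; now {39, 35, 31, 30, 27, 23, 19}
insert 21 → {39, 35, 31, 30, 27, 23, 21, 19}
call next patient → 39; now {35, 31, 30, 27, 23, 21, 19}
call next patient → 35; now {31, 30, 27, 23, 21, 19}

[42, 40, 34, 44, 28, 41, 26, 20, 17, 16, 43, 39, 35]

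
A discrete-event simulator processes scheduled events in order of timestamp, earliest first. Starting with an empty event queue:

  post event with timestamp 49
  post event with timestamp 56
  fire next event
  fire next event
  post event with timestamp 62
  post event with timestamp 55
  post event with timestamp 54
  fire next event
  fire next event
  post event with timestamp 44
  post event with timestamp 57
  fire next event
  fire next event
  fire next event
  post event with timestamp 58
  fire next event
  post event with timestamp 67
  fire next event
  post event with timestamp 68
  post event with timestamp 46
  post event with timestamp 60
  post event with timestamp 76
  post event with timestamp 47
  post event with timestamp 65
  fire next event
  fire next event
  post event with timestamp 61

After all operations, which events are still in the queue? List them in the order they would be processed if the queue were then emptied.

60 → 61 → 65 → 68 → 76

insert 49 → {49}
insert 56 → {49, 56}
fire next event → 49; now {56}
fire next event → 56; now {}
insert 62 → {62}
insert 55 → {55, 62}
insert 54 → {54, 55, 62}
fire next event → 54; now {55, 62}
fire next event → 55; now {62}
insert 44 → {44, 62}
insert 57 → {44, 57, 62}
fire next event → 44; now {57, 62}
fire next event → 57; now {62}
fire next event → 62; now {}
insert 58 → {58}
fire next event → 58; now {}
insert 67 → {67}
fire next event → 67; now {}
insert 68 → {68}
insert 46 → {46, 68}
insert 60 → {46, 60, 68}
insert 76 → {46, 60, 68, 76}
insert 47 → {46, 47, 60, 68, 76}
insert 65 → {46, 47, 60, 65, 68, 76}
fire next event → 46; now {47, 60, 65, 68, 76}
fire next event → 47; now {60, 65, 68, 76}
insert 61 → {60, 61, 65, 68, 76}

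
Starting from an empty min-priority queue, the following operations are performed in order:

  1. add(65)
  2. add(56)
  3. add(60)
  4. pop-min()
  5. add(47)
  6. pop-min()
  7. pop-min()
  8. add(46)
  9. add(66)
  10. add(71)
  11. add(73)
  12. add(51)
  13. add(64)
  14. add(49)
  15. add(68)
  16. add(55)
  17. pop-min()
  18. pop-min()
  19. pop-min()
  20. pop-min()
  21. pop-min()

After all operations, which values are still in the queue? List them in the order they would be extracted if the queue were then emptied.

65 → 66 → 68 → 71 → 73

insert 65 → {65}
insert 56 → {56, 65}
insert 60 → {56, 60, 65}
pop-min → 56; now {60, 65}
insert 47 → {47, 60, 65}
pop-min → 47; now {60, 65}
pop-min → 60; now {65}
insert 46 → {46, 65}
insert 66 → {46, 65, 66}
insert 71 → {46, 65, 66, 71}
insert 73 → {46, 65, 66, 71, 73}
insert 51 → {46, 51, 65, 66, 71, 73}
insert 64 → {46, 51, 64, 65, 66, 71, 73}
insert 49 → {46, 49, 51, 64, 65, 66, 71, 73}
insert 68 → {46, 49, 51, 64, 65, 66, 68, 71, 73}
insert 55 → {46, 49, 51, 55, 64, 65, 66, 68, 71, 73}
pop-min → 46; now {49, 51, 55, 64, 65, 66, 68, 71, 73}
pop-min → 49; now {51, 55, 64, 65, 66, 68, 71, 73}
pop-min → 51; now {55, 64, 65, 66, 68, 71, 73}
pop-min → 55; now {64, 65, 66, 68, 71, 73}
pop-min → 64; now {65, 66, 68, 71, 73}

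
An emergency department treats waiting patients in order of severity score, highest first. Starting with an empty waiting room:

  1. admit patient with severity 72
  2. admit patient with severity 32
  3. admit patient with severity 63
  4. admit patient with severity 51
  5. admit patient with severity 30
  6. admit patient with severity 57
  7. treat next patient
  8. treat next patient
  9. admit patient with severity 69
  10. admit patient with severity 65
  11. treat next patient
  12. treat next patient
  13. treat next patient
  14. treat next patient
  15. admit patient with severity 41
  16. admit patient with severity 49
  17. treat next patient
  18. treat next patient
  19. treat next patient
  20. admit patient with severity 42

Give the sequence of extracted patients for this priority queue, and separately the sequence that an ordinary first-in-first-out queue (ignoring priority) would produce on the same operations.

insert 72 → {72}
insert 32 → {72, 32}
insert 63 → {72, 63, 32}
insert 51 → {72, 63, 51, 32}
insert 30 → {72, 63, 51, 32, 30}
insert 57 → {72, 63, 57, 51, 32, 30}
treat next patient → 72; now {63, 57, 51, 32, 30}
treat next patient → 63; now {57, 51, 32, 30}
insert 69 → {69, 57, 51, 32, 30}
insert 65 → {69, 65, 57, 51, 32, 30}
treat next patient → 69; now {65, 57, 51, 32, 30}
treat next patient → 65; now {57, 51, 32, 30}
treat next patient → 57; now {51, 32, 30}
treat next patient → 51; now {32, 30}
insert 41 → {41, 32, 30}
insert 49 → {49, 41, 32, 30}
treat next patient → 49; now {41, 32, 30}
treat next patient → 41; now {32, 30}
treat next patient → 32; now {30}
insert 42 → {42, 30}

priority queue: 72 → 63 → 69 → 65 → 57 → 51 → 49 → 41 → 32; FIFO queue: [72, 32, 63, 51, 30, 57, 69, 65, 41]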